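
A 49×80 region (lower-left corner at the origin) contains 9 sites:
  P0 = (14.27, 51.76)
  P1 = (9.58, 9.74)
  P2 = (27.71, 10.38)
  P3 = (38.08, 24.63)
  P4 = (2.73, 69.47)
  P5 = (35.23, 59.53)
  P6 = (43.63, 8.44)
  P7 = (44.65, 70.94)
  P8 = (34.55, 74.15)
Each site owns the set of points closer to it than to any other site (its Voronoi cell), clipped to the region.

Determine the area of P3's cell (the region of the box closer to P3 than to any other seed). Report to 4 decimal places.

Area of P3's cell: 625.9914

1. box [0,49]×[0,80]: [(0, 0) (49, 0) (49, 80) (0, 80)]
2. ⊥bis P3·P0 via (26.175,38.195): [(0, 15.2231) (0, 0) (49, 0) (49, 58.2268)]  |A|=1799.5238
3. ⊥bis P3·P1 via (23.83,17.185): [(17.0412, 30.179) (32.8084, 0) (49, 0) (49, 58.2268)]  |A|=1174.7516
4. ⊥bis P3·P2 via (32.895,17.505): [(17.0412, 30.179) (17.9995, 28.3447) (49, 5.7851) (49, 58.2268)]  |A|=855.6085
5. ⊥bis P3·P4 via (20.405,47.05): [(17.0412, 30.179) (17.9995, 28.3447) (49, 5.7851) (49, 58.2268)]  |A|=855.6085
6. ⊥bis P3·P5 via (36.655,42.08): [(29.9807, 41.535) (17.0412, 30.179) (17.9995, 28.3447) (49, 5.7851) (49, 43.0881)]  |A|=711.6445
7. ⊥bis P3·P6 via (40.855,16.535): [(29.9807, 41.535) (17.0412, 30.179) (17.9995, 28.3447) (36.3501, 14.9907) (49, 19.3271) (49, 43.0881)]  |A|=625.9914
8. ⊥bis P3·P7 via (41.365,47.785): [(29.9807, 41.535) (17.0412, 30.179) (17.9995, 28.3447) (36.3501, 14.9907) (49, 19.3271) (49, 43.0881)]  |A|=625.9914
9. ⊥bis P3·P8 via (36.315,49.39): [(29.9807, 41.535) (17.0412, 30.179) (17.9995, 28.3447) (36.3501, 14.9907) (49, 19.3271) (49, 43.0881)]  |A|=625.9914
10. canonical 6-gon: [(29.9807, 41.535) (17.0412, 30.179) (17.9995, 28.3447) (36.3501, 14.9907) (49, 19.3271) (49, 43.0881)]
11. shoelace: 625.9914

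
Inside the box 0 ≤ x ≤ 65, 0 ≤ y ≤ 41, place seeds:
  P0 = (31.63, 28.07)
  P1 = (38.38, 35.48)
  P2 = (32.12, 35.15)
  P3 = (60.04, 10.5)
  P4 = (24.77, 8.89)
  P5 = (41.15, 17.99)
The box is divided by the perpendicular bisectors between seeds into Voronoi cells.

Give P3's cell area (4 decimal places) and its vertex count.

Area of P3's cell: 448.7757 (4 vertices)

1. box [0,65]×[0,41]: [(0, 0) (65, 0) (65, 41) (0, 41)]
2. ⊥bis P3·P0 via (45.835,19.285): [(33.9083, 0) (65, 0) (65, 41) (59.2645, 41)]  |A|=754.9572
3. ⊥bis P3·P1 via (49.21,22.99): [(46.8733, 20.9638) (33.9083, 0) (65, 0) (65, 36.6814)]  |A|=658.3577
4. ⊥bis P3·P2 via (46.08,22.825): [(46.8733, 20.9638) (33.9083, 0) (65, 0) (65, 36.6814)]  |A|=658.3577
5. ⊥bis P3·P4 via (42.405,9.695): [(46.8733, 20.9638) (42.2331, 13.4609) (42.8476, 0) (65, 0) (65, 36.6814)]  |A|=598.1926
6. ⊥bis P3·P5 via (50.595,14.245): [(56.6049, 29.402) (44.9468, 0) (65, 0) (65, 36.6814)]  |A|=448.7757
7. canonical 4-gon: [(56.6049, 29.402) (44.9468, 0) (65, 0) (65, 36.6814)]
8. shoelace: 448.7757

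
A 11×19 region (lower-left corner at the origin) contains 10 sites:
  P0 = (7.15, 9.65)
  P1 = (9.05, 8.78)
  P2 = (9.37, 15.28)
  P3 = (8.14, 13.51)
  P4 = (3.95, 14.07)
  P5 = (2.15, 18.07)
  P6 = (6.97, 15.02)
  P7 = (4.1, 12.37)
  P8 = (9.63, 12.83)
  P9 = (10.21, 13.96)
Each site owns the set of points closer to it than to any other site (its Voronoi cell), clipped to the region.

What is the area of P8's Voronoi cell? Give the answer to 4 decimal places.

1. box [0,11]×[0,19]: [(0, 0) (11, 0) (11, 19) (0, 19)]
2. ⊥bis P8·P0 via (8.39,11.24): [(0, 17.7831) (11, 9.2045) (11, 19) (0, 19)]  |A|=60.5678
3. ⊥bis P8·P1 via (9.34,10.805): [(0, 17.7831) (8.8596, 10.8738) (11, 10.5673) (11, 19) (0, 19)]  |A|=59.1094
4. ⊥bis P8·P2 via (9.5,14.055): [(5.3457, 13.6141) (8.8596, 10.8738) (11, 10.5673) (11, 14.2142)]  |A|=12.7045
5. ⊥bis P8·P3 via (8.885,13.17): [(9.2781, 14.0315) (8.1055, 11.4619) (8.8596, 10.8738) (11, 10.5673) (11, 14.2142)]  |A|=7.8969
6. ⊥bis P8·P4 via (6.79,13.45): [(9.2781, 14.0315) (8.1055, 11.4619) (8.8596, 10.8738) (11, 10.5673) (11, 14.2142)]  |A|=7.8969
7. ⊥bis P8·P5 via (5.89,15.45): [(9.2781, 14.0315) (8.1055, 11.4619) (8.8596, 10.8738) (11, 10.5673) (11, 14.2142)]  |A|=7.8969
8. ⊥bis P8·P6 via (8.3,13.925): [(9.2781, 14.0315) (8.1055, 11.4619) (8.8596, 10.8738) (11, 10.5673) (11, 14.2142)]  |A|=7.8969
9. ⊥bis P8·P7 via (6.865,12.6): [(9.2781, 14.0315) (8.1055, 11.4619) (8.8596, 10.8738) (11, 10.5673) (11, 14.2142)]  |A|=7.8969
10. ⊥bis P8·P9 via (9.92,13.395): [(9.1646, 13.7827) (8.1055, 11.4619) (8.8596, 10.8738) (11, 10.5673) (11, 12.8407)]  |A|=6.4327
11. canonical 5-gon: [(9.1646, 13.7827) (8.1055, 11.4619) (8.8596, 10.8738) (11, 10.5673) (11, 12.8407)]
12. shoelace: 6.4327

Area of P8's cell: 6.4327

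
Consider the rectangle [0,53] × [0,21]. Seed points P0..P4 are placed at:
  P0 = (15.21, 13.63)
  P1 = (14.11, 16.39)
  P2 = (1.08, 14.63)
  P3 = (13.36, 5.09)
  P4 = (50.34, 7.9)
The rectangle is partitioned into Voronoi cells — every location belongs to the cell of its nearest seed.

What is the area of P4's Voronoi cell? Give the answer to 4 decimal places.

Area of P4's cell: 421.9646

1. box [0,53]×[0,21]: [(0, 0) (53, 0) (53, 21) (0, 21)]
2. ⊥bis P4·P0 via (32.775,10.765): [(31.0191, 0) (53, 0) (53, 21) (34.4444, 21)]  |A|=425.6327
3. ⊥bis P4·P1 via (32.225,12.145): [(31.0191, 0) (53, 0) (53, 21) (34.4444, 21)]  |A|=425.6327
4. ⊥bis P4·P2 via (25.71,11.265): [(31.0191, 0) (53, 0) (53, 21) (34.4444, 21)]  |A|=425.6327
5. ⊥bis P4·P3 via (31.85,6.495): [(31.9226, 5.5392) (32.3435, 0) (53, 0) (53, 21) (34.4444, 21)]  |A|=421.9646
6. canonical 5-gon: [(31.9226, 5.5392) (32.3435, 0) (53, 0) (53, 21) (34.4444, 21)]
7. shoelace: 421.9646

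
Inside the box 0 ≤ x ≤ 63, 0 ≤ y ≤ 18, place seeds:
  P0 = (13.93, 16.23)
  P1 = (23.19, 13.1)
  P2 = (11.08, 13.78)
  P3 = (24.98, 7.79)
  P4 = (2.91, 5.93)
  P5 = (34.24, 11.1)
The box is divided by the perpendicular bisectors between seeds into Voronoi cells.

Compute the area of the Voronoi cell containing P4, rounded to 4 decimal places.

Area of P4's cell: 138.9078

1. box [0,63]×[0,18]: [(0, 0) (63, 0) (63, 18) (0, 18)]
2. ⊥bis P4·P0 via (8.42,11.08): [(0, 0) (18.7761, 0) (1.9521, 18) (0, 18)]  |A|=186.5538
3. ⊥bis P4·P1 via (13.05,9.515): [(0, 0) (16.414, 0) (14.977, 4.0647) (1.9521, 18) (0, 18)]  |A|=181.7533
4. ⊥bis P4·P2 via (6.995,9.855): [(0, 17.1351) (0, 0) (16.414, 0) (16.3849, 0.0823)]  |A|=141.0545
5. ⊥bis P4·P3 via (13.945,6.86): [(14.3365, 2.2142) (0, 17.1351) (0, 0) (14.5231, 0)]  |A|=138.9078
6. ⊥bis P4·P5 via (18.575,8.515): [(14.3365, 2.2142) (0, 17.1351) (0, 0) (14.5231, 0)]  |A|=138.9078
7. canonical 4-gon: [(14.3365, 2.2142) (0, 17.1351) (0, 0) (14.5231, 0)]
8. shoelace: 138.9078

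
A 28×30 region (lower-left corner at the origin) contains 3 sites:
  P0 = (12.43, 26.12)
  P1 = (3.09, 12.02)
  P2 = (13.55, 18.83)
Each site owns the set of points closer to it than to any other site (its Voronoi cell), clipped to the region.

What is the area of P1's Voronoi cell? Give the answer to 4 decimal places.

Area of P1's cell: 249.8201

1. box [0,28]×[0,30]: [(0, 0) (28, 0) (28, 30) (0, 30)]
2. ⊥bis P1·P0 via (7.76,19.07): [(0, 24.2103) (0, 0) (28, 0) (28, 5.6628)]  |A|=418.2235
3. ⊥bis P1·P2 via (8.32,15.425): [(4.5721, 21.1817) (0, 24.2103) (0, 0) (18.3625, 0)]  |A|=249.8201
4. canonical 4-gon: [(4.5721, 21.1817) (0, 24.2103) (0, 0) (18.3625, 0)]
5. shoelace: 249.8201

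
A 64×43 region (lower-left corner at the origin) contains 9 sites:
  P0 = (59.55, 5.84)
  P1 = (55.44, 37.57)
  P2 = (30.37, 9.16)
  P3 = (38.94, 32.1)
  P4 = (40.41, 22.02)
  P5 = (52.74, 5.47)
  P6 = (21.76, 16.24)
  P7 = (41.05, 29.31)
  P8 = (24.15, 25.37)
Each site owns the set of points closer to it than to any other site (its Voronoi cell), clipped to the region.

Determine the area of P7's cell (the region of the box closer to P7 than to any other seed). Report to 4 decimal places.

Area of P7's cell: 103.4816

1. box [0,64]×[0,43]: [(0, 0) (64, 0) (64, 43) (0, 43)]
2. ⊥bis P7·P0 via (50.3,17.575): [(0, 0) (28.0035, 0) (64, 28.3739) (64, 43) (0, 43)]  |A|=2241.3196
3. ⊥bis P7·P1 via (48.245,33.44): [(0, 0) (28.0035, 0) (55.155, 21.4019) (42.7575, 43) (0, 43)]  |A|=1947.2363
4. ⊥bis P7·P2 via (35.71,19.235): [(0, 38.1622) (45.6931, 13.9437) (55.155, 21.4019) (42.7575, 43) (0, 43)]  |A|=880.1252
5. ⊥bis P7·P3 via (39.995,30.705): [(29.3123, 22.626) (45.6931, 13.9437) (55.155, 21.4019) (46.8424, 35.8835)]  |A|=284.1955
6. ⊥bis P7·P4 via (40.73,25.665): [(34.1003, 26.247) (53.3436, 24.5576) (46.8424, 35.8835)]  |A|=103.4816
7. ⊥bis P7·P5 via (46.895,17.39): [(34.1003, 26.247) (53.3436, 24.5576) (46.8424, 35.8835)]  |A|=103.4816
8. ⊥bis P7·P6 via (31.405,22.775): [(34.1003, 26.247) (53.3436, 24.5576) (46.8424, 35.8835)]  |A|=103.4816
9. ⊥bis P7·P8 via (32.6,27.34): [(34.1003, 26.247) (53.3436, 24.5576) (46.8424, 35.8835)]  |A|=103.4816
10. canonical 3-gon: [(34.1003, 26.247) (53.3436, 24.5576) (46.8424, 35.8835)]
11. shoelace: 103.4816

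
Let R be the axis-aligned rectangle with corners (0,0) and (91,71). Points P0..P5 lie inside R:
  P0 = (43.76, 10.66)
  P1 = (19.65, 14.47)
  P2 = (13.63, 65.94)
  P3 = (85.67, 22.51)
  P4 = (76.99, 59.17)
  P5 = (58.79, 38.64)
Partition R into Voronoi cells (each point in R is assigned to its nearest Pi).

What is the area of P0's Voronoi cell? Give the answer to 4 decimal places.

Area of P0's cell: 882.0967

1. box [0,91]×[0,71]: [(0, 0) (91, 0) (91, 71) (0, 71)]
2. ⊥bis P0·P1 via (31.705,12.565): [(29.7194, 0) (91, 0) (91, 71) (40.9392, 71)]  |A|=3952.6183
3. ⊥bis P0·P2 via (28.695,38.3): [(36.4388, 42.5207) (29.7194, 0) (91, 0) (91, 71) (88.6902, 71)]  |A|=3272.6607
4. ⊥bis P0·P3 via (64.715,16.585): [(54.5852, 52.4113) (36.4388, 42.5207) (29.7194, 0) (69.4044, 0)]  |A|=1392.5396
5. ⊥bis P0·P4 via (60.375,34.915): [(59.3298, 35.631) (43.5856, 46.416) (36.4388, 42.5207) (29.7194, 0) (69.4044, 0)]  |A|=1286.0287
6. ⊥bis P0·P5 via (51.275,24.65): [(64.4331, 17.5818) (34.9966, 33.3943) (29.7194, 0) (69.4044, 0)]  |A|=882.0967
7. canonical 4-gon: [(64.4331, 17.5818) (34.9966, 33.3943) (29.7194, 0) (69.4044, 0)]
8. shoelace: 882.0967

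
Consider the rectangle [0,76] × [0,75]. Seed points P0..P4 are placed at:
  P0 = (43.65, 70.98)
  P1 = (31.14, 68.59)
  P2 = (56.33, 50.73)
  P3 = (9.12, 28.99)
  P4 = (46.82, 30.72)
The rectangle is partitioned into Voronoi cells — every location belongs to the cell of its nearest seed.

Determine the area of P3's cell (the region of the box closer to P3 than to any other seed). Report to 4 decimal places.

Area of P3's cell: 1475.6783

1. box [0,76]×[0,75]: [(0, 0) (76, 0) (76, 75) (0, 75)]
2. ⊥bis P3·P0 via (26.385,49.985): [(0, 71.6824) (0, 0) (76, 0) (76, 9.1847)]  |A|=3072.9488
3. ⊥bis P3·P1 via (20.13,48.79): [(43.9349, 35.553) (0, 59.9835) (0, 0) (76, 0) (76, 9.1847)]  |A|=2815.9535
4. ⊥bis P3·P2 via (32.725,39.86): [(31.5326, 42.4495) (0, 59.9835) (0, 0) (51.0804, 0)]  |A|=2029.8839
5. ⊥bis P3·P4 via (27.97,29.855): [(27.2836, 44.8121) (0, 59.9835) (0, 0) (29.34, 0)]  |A|=1475.6783
6. canonical 4-gon: [(27.2836, 44.8121) (0, 59.9835) (0, 0) (29.34, 0)]
7. shoelace: 1475.6783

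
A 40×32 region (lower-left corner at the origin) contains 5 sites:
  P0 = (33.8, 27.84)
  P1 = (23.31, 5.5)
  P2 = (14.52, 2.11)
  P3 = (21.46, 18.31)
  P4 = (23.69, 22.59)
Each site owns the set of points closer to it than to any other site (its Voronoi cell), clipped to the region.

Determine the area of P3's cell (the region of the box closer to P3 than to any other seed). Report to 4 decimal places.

Area of P3's cell: 341.5574

1. box [0,40]×[0,32]: [(0, 0) (40, 0) (40, 32) (0, 32)]
2. ⊥bis P3·P0 via (27.63,23.075): [(0, 0) (40, 0) (40, 7.0576) (20.7374, 32) (0, 32)]  |A|=1039.7717
3. ⊥bis P3·P1 via (22.385,11.905): [(0, 8.6722) (34.8646, 13.7073) (20.7374, 32) (0, 32)]  |A|=596.3281
4. ⊥bis P3·P2 via (17.99,10.21): [(0, 17.9168) (16.139, 11.003) (34.8646, 13.7073) (20.7374, 32) (0, 32)]  |A|=521.7286
5. ⊥bis P3·P4 via (22.575,20.45): [(0, 17.9168) (16.139, 11.003) (34.8646, 13.7073) (34.4258, 14.2754) (0.4073, 32) (0, 32)]  |A|=341.5574
6. canonical 6-gon: [(0, 17.9168) (16.139, 11.003) (34.8646, 13.7073) (34.4258, 14.2754) (0.4073, 32) (0, 32)]
7. shoelace: 341.5574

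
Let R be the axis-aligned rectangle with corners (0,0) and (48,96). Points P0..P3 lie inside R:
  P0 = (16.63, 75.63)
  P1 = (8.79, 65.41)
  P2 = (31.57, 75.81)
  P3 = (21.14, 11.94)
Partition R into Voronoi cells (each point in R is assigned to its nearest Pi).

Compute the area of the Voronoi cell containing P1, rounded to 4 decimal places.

1. box [0,48]×[0,96]: [(0, 0) (48, 0) (48, 96) (0, 96)]
2. ⊥bis P1·P0 via (12.71,70.52): [(0, 80.2701) (0, 0) (48, 0) (48, 43.4482)]  |A|=2969.2405
3. ⊥bis P1·P2 via (20.18,70.61): [(24.2695, 61.6524) (0, 80.2701) (0, 0) (48, 0) (48, 9.6735)]  |A|=2568.4949
4. ⊥bis P1·P3 via (14.965,38.675): [(32.8714, 42.8109) (24.2695, 61.6524) (0, 80.2701) (0, 35.2185)]  |A|=889.0193
5. canonical 4-gon: [(32.8714, 42.8109) (24.2695, 61.6524) (0, 80.2701) (0, 35.2185)]
6. shoelace: 889.0193

Area of P1's cell: 889.0193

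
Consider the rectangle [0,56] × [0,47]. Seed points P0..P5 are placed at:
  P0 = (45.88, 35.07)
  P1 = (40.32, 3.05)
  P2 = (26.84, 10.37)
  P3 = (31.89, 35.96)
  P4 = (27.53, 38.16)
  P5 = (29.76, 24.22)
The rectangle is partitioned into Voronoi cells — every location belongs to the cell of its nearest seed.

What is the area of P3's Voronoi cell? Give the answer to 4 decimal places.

1. box [0,56]×[0,47]: [(0, 0) (56, 0) (56, 47) (0, 47)]
2. ⊥bis P3·P0 via (38.885,35.515): [(0, 0) (36.6256, 0) (39.6156, 47) (0, 47)]  |A|=1791.6702
3. ⊥bis P3·P1 via (36.105,19.505): [(0, 10.2566) (37.8957, 19.9637) (39.6156, 47) (0, 47)]  |A|=1231.7386
4. ⊥bis P3·P2 via (29.365,23.165): [(0, 28.96) (37.991, 21.4627) (39.6156, 47) (0, 47)]  |A|=848.5177
5. ⊥bis P3·P4 via (29.71,37.06): [(23.3024, 24.3614) (37.991, 21.4627) (39.6156, 47) (34.7256, 47)]  |A|=245.2598
6. ⊥bis P3·P5 via (30.825,30.09): [(26.5815, 30.8599) (38.4518, 28.7063) (39.6156, 47) (34.7256, 47)]  |A|=149.2926
7. canonical 4-gon: [(26.5815, 30.8599) (38.4518, 28.7063) (39.6156, 47) (34.7256, 47)]
8. shoelace: 149.2926

Area of P3's cell: 149.2926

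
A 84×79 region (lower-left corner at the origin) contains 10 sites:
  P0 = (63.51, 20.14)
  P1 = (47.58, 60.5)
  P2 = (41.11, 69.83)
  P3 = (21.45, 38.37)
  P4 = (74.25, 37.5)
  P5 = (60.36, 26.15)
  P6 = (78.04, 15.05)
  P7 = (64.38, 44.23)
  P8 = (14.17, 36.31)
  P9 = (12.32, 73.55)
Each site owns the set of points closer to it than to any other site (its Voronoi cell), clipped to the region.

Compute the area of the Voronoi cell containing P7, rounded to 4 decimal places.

Area of P7's cell: 726.8480

1. box [0,84]×[0,79]: [(0, 0) (84, 0) (84, 79) (0, 79)]
2. ⊥bis P7·P0 via (63.945,32.185): [(0, 34.4943) (84, 31.4607) (84, 79) (0, 79)]  |A|=3865.8871
3. ⊥bis P7·P1 via (55.98,52.365): [(37.3662, 33.1449) (84, 31.4607) (84, 79) (81.7747, 79)]  |A|=1159.4879
4. ⊥bis P7·P2 via (52.745,57.03): [(37.3662, 33.1449) (84, 31.4607) (84, 79) (81.7747, 79)]  |A|=1159.4879
5. ⊥bis P7·P3 via (42.915,41.3): [(43.2052, 39.1741) (44.0612, 32.9031) (84, 31.4607) (84, 79) (81.7747, 79)]  |A|=1138.5995
6. ⊥bis P7·P4 via (69.315,40.865): [(43.2052, 39.1741) (44.0612, 32.9031) (63.4096, 32.2043) (84, 62.4015) (84, 79) (81.7747, 79)]  |A|=820.0576
7. ⊥bis P7·P5 via (62.37,35.19): [(43.426, 39.4021) (65.0405, 34.5962) (84, 62.4015) (84, 79) (81.7747, 79)]  |A|=726.848
8. ⊥bis P7·P6 via (71.21,29.64): [(43.426, 39.4021) (65.0405, 34.5962) (84, 62.4015) (84, 79) (81.7747, 79)]  |A|=726.848
9. ⊥bis P7·P8 via (39.275,40.27): [(43.426, 39.4021) (65.0405, 34.5962) (84, 62.4015) (84, 79) (81.7747, 79)]  |A|=726.848
10. ⊥bis P7·P9 via (38.35,58.89): [(43.426, 39.4021) (65.0405, 34.5962) (84, 62.4015) (84, 79) (81.7747, 79)]  |A|=726.848
11. canonical 5-gon: [(43.426, 39.4021) (65.0405, 34.5962) (84, 62.4015) (84, 79) (81.7747, 79)]
12. shoelace: 726.848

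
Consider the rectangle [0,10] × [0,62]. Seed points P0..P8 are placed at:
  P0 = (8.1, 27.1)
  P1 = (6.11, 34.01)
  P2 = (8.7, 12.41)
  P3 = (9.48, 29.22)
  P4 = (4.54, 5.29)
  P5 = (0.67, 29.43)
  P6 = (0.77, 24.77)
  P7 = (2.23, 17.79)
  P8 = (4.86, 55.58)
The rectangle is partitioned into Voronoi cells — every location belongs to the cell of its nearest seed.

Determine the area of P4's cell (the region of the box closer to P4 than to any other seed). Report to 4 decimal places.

1. box [0,10]×[0,62]: [(0, 0) (10, 0) (10, 62) (0, 62)]
2. ⊥bis P4·P0 via (6.32,16.195): [(0, 17.2266) (0, 0) (10, 0) (10, 15.5943)]  |A|=164.1046
3. ⊥bis P4·P1 via (5.325,19.65): [(0, 17.2266) (0, 0) (10, 0) (10, 15.5943)]  |A|=164.1046
4. ⊥bis P4·P2 via (6.62,8.85): [(0, 12.7179) (0, 0) (10, 0) (10, 6.8752)]  |A|=97.9652
5. ⊥bis P4·P3 via (7.01,17.255): [(0, 12.7179) (0, 0) (10, 0) (10, 6.8752)]  |A|=97.9652
6. ⊥bis P4·P5 via (2.605,17.36): [(0, 12.7179) (0, 0) (10, 0) (10, 6.8752)]  |A|=97.9652
7. ⊥bis P4·P6 via (2.655,15.03): [(0, 12.7179) (0, 0) (10, 0) (10, 6.8752)]  |A|=97.9652
8. ⊥bis P4·P7 via (3.385,11.54): [(2.3449, 11.3478) (0, 10.9145) (0, 0) (10, 0) (10, 6.8752)]  |A|=95.8507
9. ⊥bis P4·P8 via (4.7,30.435): [(2.3449, 11.3478) (0, 10.9145) (0, 0) (10, 0) (10, 6.8752)]  |A|=95.8507
10. canonical 5-gon: [(2.3449, 11.3478) (0, 10.9145) (0, 0) (10, 0) (10, 6.8752)]
11. shoelace: 95.8507

Area of P4's cell: 95.8507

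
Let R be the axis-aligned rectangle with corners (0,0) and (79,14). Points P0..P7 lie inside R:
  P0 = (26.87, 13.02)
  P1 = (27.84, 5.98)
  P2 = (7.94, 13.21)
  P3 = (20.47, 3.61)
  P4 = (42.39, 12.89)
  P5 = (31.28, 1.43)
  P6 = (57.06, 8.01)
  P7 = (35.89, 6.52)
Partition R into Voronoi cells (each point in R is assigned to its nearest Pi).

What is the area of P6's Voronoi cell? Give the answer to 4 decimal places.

1. box [0,79]×[0,14]: [(0, 0) (79, 0) (79, 14) (0, 14)]
2. ⊥bis P6·P0 via (41.965,10.515): [(40.22, 0) (79, 0) (79, 14) (42.5433, 14)]  |A|=526.6563
3. ⊥bis P6·P1 via (42.45,6.995): [(42.1345, 11.5364) (42.936, 0) (79, 0) (79, 14) (42.5433, 14)]  |A|=510.9904
4. ⊥bis P6·P2 via (32.5,10.61): [(42.1345, 11.5364) (42.936, 0) (79, 0) (79, 14) (42.5433, 14)]  |A|=510.9904
5. ⊥bis P6·P3 via (38.765,5.81): [(42.1345, 11.5364) (42.936, 0) (79, 0) (79, 14) (42.5433, 14)]  |A|=510.9904
6. ⊥bis P6·P4 via (49.725,10.45): [(46.2488, 0) (79, 0) (79, 14) (50.9059, 14)]  |A|=425.9171
7. ⊥bis P6·P5 via (44.17,4.72): [(46.2488, 0) (79, 0) (79, 14) (50.9059, 14)]  |A|=425.9171
8. ⊥bis P6·P7 via (46.475,7.265): [(46.8575, 1.83) (46.9863, 0) (79, 0) (79, 14) (50.9059, 14)]  |A|=425.2422
9. canonical 5-gon: [(46.8575, 1.83) (46.9863, 0) (79, 0) (79, 14) (50.9059, 14)]
10. shoelace: 425.2422

Area of P6's cell: 425.2422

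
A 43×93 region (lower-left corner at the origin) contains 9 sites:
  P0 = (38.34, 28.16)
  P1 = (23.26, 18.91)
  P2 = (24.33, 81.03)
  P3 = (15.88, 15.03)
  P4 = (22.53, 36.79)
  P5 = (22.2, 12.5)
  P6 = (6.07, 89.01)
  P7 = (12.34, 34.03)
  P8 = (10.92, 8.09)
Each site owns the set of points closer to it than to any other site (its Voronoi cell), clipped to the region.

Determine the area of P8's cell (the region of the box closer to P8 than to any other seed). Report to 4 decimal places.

Area of P8's cell: 272.4813

1. box [0,43]×[0,93]: [(0, 0) (43, 0) (43, 93) (0, 93)]
2. ⊥bis P8·P0 via (24.63,18.125): [(0, 51.775) (0, 0) (37.8965, 0)]  |A|=981.046
3. ⊥bis P8·P1 via (17.09,13.5): [(0, 32.9908) (0, 0) (28.9271, 0)]  |A|=477.1645
4. ⊥bis P8·P2 via (17.625,44.56): [(0, 32.9908) (0, 0) (28.9271, 0)]  |A|=477.1645
5. ⊥bis P8·P3 via (13.4,11.56): [(27.8402, 1.2397) (0, 21.1369) (0, 0) (28.9271, 0)]  |A|=312.1578
6. ⊥bis P8·P4 via (16.725,22.44): [(27.8402, 1.2397) (0, 21.1369) (0, 0) (28.9271, 0)]  |A|=312.1578
7. ⊥bis P8·P5 via (16.56,10.295): [(17.099, 8.9163) (0, 21.1369) (0, 0) (20.5849, 0)]  |A|=272.4813
8. ⊥bis P8·P6 via (8.495,48.55): [(17.099, 8.9163) (0, 21.1369) (0, 0) (20.5849, 0)]  |A|=272.4813
9. ⊥bis P8·P7 via (11.63,21.06): [(17.099, 8.9163) (0, 21.1369) (0, 0) (20.5849, 0)]  |A|=272.4813
10. canonical 4-gon: [(17.099, 8.9163) (0, 21.1369) (0, 0) (20.5849, 0)]
11. shoelace: 272.4813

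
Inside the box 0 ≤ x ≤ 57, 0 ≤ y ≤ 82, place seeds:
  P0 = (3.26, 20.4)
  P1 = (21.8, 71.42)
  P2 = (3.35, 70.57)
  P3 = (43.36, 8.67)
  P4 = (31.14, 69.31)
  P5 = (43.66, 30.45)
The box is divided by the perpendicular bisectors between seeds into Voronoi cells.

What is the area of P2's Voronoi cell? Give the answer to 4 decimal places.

1. box [0,57]×[0,82]: [(0, 0) (57, 0) (57, 82) (0, 82)]
2. ⊥bis P2·P0 via (3.305,45.485): [(0, 45.4909) (57, 45.3887) (57, 82) (0, 82)]  |A|=2083.9312
3. ⊥bis P2·P1 via (12.575,70.995): [(0, 45.4909) (13.7511, 45.4663) (12.068, 82) (0, 82)]  |A|=471.4648
4. ⊥bis P2·P3 via (23.355,39.62): [(0, 45.4909) (13.7511, 45.4663) (12.068, 82) (0, 82)]  |A|=471.4648
5. ⊥bis P2·P4 via (17.245,69.94): [(0, 45.4909) (13.7511, 45.4663) (12.068, 82) (0, 82)]  |A|=471.4648
6. ⊥bis P2·P5 via (23.505,50.51): [(0, 45.4909) (13.7511, 45.4663) (12.068, 82) (0, 82)]  |A|=471.4648
7. canonical 4-gon: [(0, 45.4909) (13.7511, 45.4663) (12.068, 82) (0, 82)]
8. shoelace: 471.4648

Area of P2's cell: 471.4648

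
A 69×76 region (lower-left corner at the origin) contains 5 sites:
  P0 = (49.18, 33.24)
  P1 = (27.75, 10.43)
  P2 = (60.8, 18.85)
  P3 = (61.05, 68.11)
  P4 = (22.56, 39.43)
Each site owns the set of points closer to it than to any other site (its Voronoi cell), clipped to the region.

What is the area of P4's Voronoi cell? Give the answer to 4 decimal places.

1. box [0,69]×[0,76]: [(0, 0) (69, 0) (69, 76) (0, 76)]
2. ⊥bis P4·P0 via (35.87,36.335): [(0, 0) (27.421, 0) (45.0934, 76) (0, 76)]  |A|=2755.5446
3. ⊥bis P4·P1 via (25.155,24.93): [(0, 20.4281) (33.5681, 26.4357) (45.0934, 76) (0, 76)]  |A|=2050.2327
4. ⊥bis P4·P2 via (41.68,29.14): [(0, 20.4281) (33.5681, 26.4357) (45.0934, 76) (0, 76)]  |A|=2050.2327
5. ⊥bis P4·P3 via (41.805,53.77): [(0, 20.4281) (33.5681, 26.4357) (40.3715, 55.6938) (25.2408, 76) (0, 76)]  |A|=1848.6672
6. canonical 5-gon: [(0, 20.4281) (33.5681, 26.4357) (40.3715, 55.6938) (25.2408, 76) (0, 76)]
7. shoelace: 1848.6672

Area of P4's cell: 1848.6672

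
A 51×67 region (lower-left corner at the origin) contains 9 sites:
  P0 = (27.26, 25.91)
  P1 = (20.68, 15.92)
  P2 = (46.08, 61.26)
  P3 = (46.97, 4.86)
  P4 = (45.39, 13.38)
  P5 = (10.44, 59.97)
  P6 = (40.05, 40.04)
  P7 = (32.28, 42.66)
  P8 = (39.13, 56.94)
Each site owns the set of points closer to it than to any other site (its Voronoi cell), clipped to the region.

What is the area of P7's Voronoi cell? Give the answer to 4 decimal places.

Area of P7's cell: 331.1572

1. box [0,51]×[0,67]: [(0, 0) (51, 0) (51, 67) (0, 67)]
2. ⊥bis P7·P0 via (29.77,34.285): [(0, 43.2071) (51, 27.9223) (51, 67) (0, 67)]  |A|=1603.199
3. ⊥bis P7·P1 via (26.48,29.29): [(0, 43.2071) (51, 27.9223) (51, 67) (0, 67)]  |A|=1603.199
4. ⊥bis P7·P2 via (39.18,51.96): [(0, 43.2071) (51, 27.9223) (51, 43.1903) (18.9087, 67) (0, 67)]  |A|=1221.1572
5. ⊥bis P7·P3 via (39.625,23.76): [(0, 43.2071) (50.6248, 28.0348) (51, 28.1806) (51, 43.1903) (18.9087, 67) (0, 67)]  |A|=1221.1088
6. ⊥bis P7·P4 via (38.835,28.02): [(0, 43.2071) (43.5821, 30.1455) (51, 33.4668) (51, 43.1903) (18.9087, 67) (0, 67)]  |A|=1200.593
7. ⊥bis P7·P5 via (21.36,51.315): [(12.0674, 39.5905) (43.5821, 30.1455) (51, 33.4668) (51, 43.1903) (28.2806, 60.0467)]  |A|=645.6711
8. ⊥bis P7·P6 via (36.165,41.35): [(12.0674, 39.5905) (33.4144, 33.1928) (39.63, 51.6261) (28.2806, 60.0467)]  |A|=400.9773
9. ⊥bis P7·P8 via (35.705,49.8): [(24.4415, 55.203) (12.0674, 39.5905) (33.4144, 33.1928) (38.5535, 48.4336)]  |A|=331.1572
10. canonical 4-gon: [(24.4415, 55.203) (12.0674, 39.5905) (33.4144, 33.1928) (38.5535, 48.4336)]
11. shoelace: 331.1572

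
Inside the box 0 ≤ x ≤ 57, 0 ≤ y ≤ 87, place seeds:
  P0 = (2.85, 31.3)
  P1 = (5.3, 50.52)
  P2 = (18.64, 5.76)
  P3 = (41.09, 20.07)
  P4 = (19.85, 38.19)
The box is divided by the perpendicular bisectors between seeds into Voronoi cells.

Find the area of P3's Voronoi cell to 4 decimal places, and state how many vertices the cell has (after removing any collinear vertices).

Area of P3's cell: 1193.4423 (4 vertices)

1. box [0,57]×[0,87]: [(0, 0) (57, 0) (57, 87) (0, 87)]
2. ⊥bis P3·P0 via (21.97,25.685): [(14.427, 0) (57, 0) (57, 87) (39.9765, 87)]  |A|=2592.447
3. ⊥bis P3·P1 via (23.195,35.295): [(25.6341, 38.1618) (14.427, 0) (57, 0) (57, 75.0284)]  |A|=1988.9974
4. ⊥bis P3·P2 via (29.865,12.915): [(25.6341, 38.1618) (21.8928, 25.4221) (38.0972, 0) (57, 0) (57, 75.0284)]  |A|=1688.1248
5. ⊥bis P3·P4 via (30.47,29.13): [(24.208, 21.7898) (38.0972, 0) (57, 0) (57, 60.2281)]  |A|=1193.4423
6. canonical 4-gon: [(24.208, 21.7898) (38.0972, 0) (57, 0) (57, 60.2281)]
7. shoelace: 1193.4423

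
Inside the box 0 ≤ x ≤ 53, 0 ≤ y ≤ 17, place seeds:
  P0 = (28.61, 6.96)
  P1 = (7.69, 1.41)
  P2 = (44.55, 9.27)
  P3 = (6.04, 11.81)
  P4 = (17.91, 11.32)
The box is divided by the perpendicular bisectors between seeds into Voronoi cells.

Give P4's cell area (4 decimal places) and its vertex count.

1. box [0,53]×[0,17]: [(0, 0) (53, 0) (53, 17) (0, 17)]
2. ⊥bis P4·P0 via (23.26,9.14): [(0, 0) (19.5357, 0) (26.4628, 17) (0, 17)]  |A|=390.9867
3. ⊥bis P4·P1 via (12.8,6.365): [(18.9719, 0) (19.5357, 0) (26.4628, 17) (2.4876, 17)]  |A|=208.5807
4. ⊥bis P4·P2 via (31.23,10.295): [(18.9719, 0) (19.5357, 0) (26.4628, 17) (2.4876, 17)]  |A|=208.5807
5. ⊥bis P4·P3 via (11.975,11.565): [(11.8028, 7.3934) (18.9719, 0) (19.5357, 0) (26.4628, 17) (12.1994, 17)]  |A|=161.9322
6. canonical 5-gon: [(11.8028, 7.3934) (18.9719, 0) (19.5357, 0) (26.4628, 17) (12.1994, 17)]
7. shoelace: 161.9322

Area of P4's cell: 161.9322 (5 vertices)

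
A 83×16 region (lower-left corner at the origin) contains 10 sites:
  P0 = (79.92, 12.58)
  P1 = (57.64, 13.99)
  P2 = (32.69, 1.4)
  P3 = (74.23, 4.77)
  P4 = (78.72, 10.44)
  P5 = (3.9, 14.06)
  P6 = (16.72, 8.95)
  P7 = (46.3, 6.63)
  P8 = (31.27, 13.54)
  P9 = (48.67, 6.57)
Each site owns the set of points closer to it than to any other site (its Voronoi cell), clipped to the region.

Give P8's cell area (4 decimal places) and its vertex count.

Area of P8's cell: 134.6113 (4 vertices)

1. box [0,83]×[0,16]: [(0, 0) (83, 0) (83, 16) (0, 16)]
2. ⊥bis P8·P0 via (55.595,13.06): [(0, 0) (55.3373, 0) (55.653, 16) (0, 16)]  |A|=887.9224
3. ⊥bis P8·P1 via (44.455,13.765): [(0, 0) (44.6899, 0) (44.4169, 16) (0, 16)]  |A|=712.8541
4. ⊥bis P8·P2 via (31.98,7.47): [(0, 3.7293) (44.5374, 8.9388) (44.4169, 16) (0, 16)]  |A|=430.0691
5. ⊥bis P8·P3 via (52.75,9.155): [(0, 3.7293) (44.5374, 8.9388) (44.4169, 16) (0, 16)]  |A|=430.0691
6. ⊥bis P8·P4 via (54.995,11.99): [(0, 3.7293) (44.5374, 8.9388) (44.4169, 16) (0, 16)]  |A|=430.0691
7. ⊥bis P8·P5 via (17.585,13.8): [(17.4324, 5.7684) (44.5374, 8.9388) (44.4169, 16) (17.6268, 16)]  |A|=232.9403
8. ⊥bis P8·P6 via (23.995,11.245): [(25.4277, 6.7036) (44.5374, 8.9388) (44.4169, 16) (22.495, 16)]  |A|=169.5008
9. ⊥bis P8·P7 via (38.785,10.085): [(25.4277, 6.7036) (37.9012, 8.1626) (41.5044, 16) (22.495, 16)]  |A|=134.6113
10. ⊥bis P8·P9 via (39.97,10.055): [(25.4277, 6.7036) (37.9012, 8.1626) (41.5044, 16) (22.495, 16)]  |A|=134.6113
11. canonical 4-gon: [(25.4277, 6.7036) (37.9012, 8.1626) (41.5044, 16) (22.495, 16)]
12. shoelace: 134.6113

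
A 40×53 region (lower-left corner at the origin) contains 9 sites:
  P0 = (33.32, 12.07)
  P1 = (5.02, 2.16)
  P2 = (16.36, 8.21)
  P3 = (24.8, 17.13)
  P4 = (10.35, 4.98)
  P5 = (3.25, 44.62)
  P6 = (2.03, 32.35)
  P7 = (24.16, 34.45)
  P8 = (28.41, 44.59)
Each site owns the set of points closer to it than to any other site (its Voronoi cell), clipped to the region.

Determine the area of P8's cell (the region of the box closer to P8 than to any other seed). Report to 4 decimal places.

Area of P8's cell: 342.2825

1. box [0,40]×[0,53]: [(0, 0) (40, 0) (40, 53) (0, 53)]
2. ⊥bis P8·P0 via (30.865,28.33): [(0, 23.6699) (40, 29.7092) (40, 53) (0, 53)]  |A|=1052.4177
3. ⊥bis P8·P1 via (16.715,23.375): [(0, 32.5893) (12.7013, 25.5876) (40, 29.7092) (40, 53) (0, 53)]  |A|=995.7732
4. ⊥bis P8·P2 via (22.385,26.4): [(0, 33.8145) (21.0378, 26.8462) (40, 29.7092) (40, 53) (0, 53)]  |A|=945.7077
5. ⊥bis P8·P3 via (26.605,30.86): [(0, 34.3576) (37.8396, 29.3831) (40, 29.7092) (40, 53) (0, 53)]  |A|=850.2081
6. ⊥bis P8·P4 via (19.38,24.785): [(0, 34.3576) (37.8396, 29.3831) (40, 29.7092) (40, 53) (0, 53)]  |A|=850.2081
7. ⊥bis P8·P5 via (15.83,44.605): [(15.8153, 32.2785) (37.8396, 29.3831) (40, 29.7092) (40, 53) (15.84, 53)]  |A|=538.6758
8. ⊥bis P8·P6 via (15.22,38.47): [(15.8211, 37.1744) (18.2407, 31.9596) (37.8396, 29.3831) (40, 29.7092) (40, 53) (15.84, 53)]  |A|=532.7374
9. ⊥bis P8·P7 via (26.285,39.52): [(15.8292, 43.9024) (40, 33.7716) (40, 53) (15.84, 53)]  |A|=342.2825
10. canonical 4-gon: [(15.8292, 43.9024) (40, 33.7716) (40, 53) (15.84, 53)]
11. shoelace: 342.2825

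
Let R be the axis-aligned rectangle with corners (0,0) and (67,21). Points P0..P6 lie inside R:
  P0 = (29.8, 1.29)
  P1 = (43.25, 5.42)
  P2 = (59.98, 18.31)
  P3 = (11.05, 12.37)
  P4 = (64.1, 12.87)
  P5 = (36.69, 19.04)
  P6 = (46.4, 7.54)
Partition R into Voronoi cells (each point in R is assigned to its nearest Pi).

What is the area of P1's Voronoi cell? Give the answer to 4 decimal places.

Area of P1's cell: 107.0675

1. box [0,67]×[0,21]: [(0, 0) (67, 0) (67, 21) (0, 21)]
2. ⊥bis P1·P0 via (36.525,3.355): [(37.5552, 0) (67, 0) (67, 21) (31.1069, 21)]  |A|=686.0483
3. ⊥bis P1·P2 via (51.615,11.865): [(37.5552, 0) (60.7567, 0) (44.5767, 21) (31.1069, 21)]  |A|=385.0489
4. ⊥bis P1·P3 via (27.15,8.895): [(37.5552, 0) (60.7567, 0) (44.5767, 21) (31.1069, 21)]  |A|=385.0489
5. ⊥bis P1·P4 via (53.675,9.145): [(37.5552, 0) (56.9426, 0) (53.6441, 9.2314) (44.5767, 21) (31.1069, 21)]  |A|=367.4446
6. ⊥bis P1·P5 via (39.97,12.23): [(34.5948, 9.6411) (37.5552, 0) (56.9426, 0) (53.6441, 9.2314) (48.2581, 16.2219)]  |A|=246.1873
7. ⊥bis P1·P6 via (44.825,6.48): [(40.714, 12.5883) (34.5948, 9.6411) (37.5552, 0) (49.1861, 0)]  |A|=107.0675
8. canonical 4-gon: [(40.714, 12.5883) (34.5948, 9.6411) (37.5552, 0) (49.1861, 0)]
9. shoelace: 107.0675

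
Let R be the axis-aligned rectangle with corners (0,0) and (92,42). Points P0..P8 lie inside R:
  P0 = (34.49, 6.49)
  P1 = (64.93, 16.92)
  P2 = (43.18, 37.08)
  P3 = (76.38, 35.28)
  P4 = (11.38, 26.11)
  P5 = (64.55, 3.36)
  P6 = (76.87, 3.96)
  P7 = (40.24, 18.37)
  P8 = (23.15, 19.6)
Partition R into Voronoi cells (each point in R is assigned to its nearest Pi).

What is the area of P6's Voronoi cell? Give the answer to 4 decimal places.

Area of P6's cell: 372.6098

1. box [0,92]×[0,42]: [(0, 0) (92, 0) (92, 42) (0, 42)]
2. ⊥bis P6·P0 via (55.68,5.225): [(55.3681, 0) (92, 0) (92, 42) (57.8754, 42)]  |A|=1485.8871
3. ⊥bis P6·P1 via (70.9,10.44): [(59.5681, 0) (92, 0) (92, 29.8794)]  |A|=484.5215
4. ⊥bis P6·P2 via (60.025,20.52): [(59.5681, 0) (92, 0) (92, 29.8794)]  |A|=484.5215
5. ⊥bis P6·P3 via (76.625,19.62): [(80.9375, 19.6875) (59.5681, 0) (92, 0) (92, 19.8605)]  |A|=429.1047
6. ⊥bis P6·P4 via (44.125,15.035): [(80.9375, 19.6875) (59.5681, 0) (92, 0) (92, 19.8605)]  |A|=429.1047
7. ⊥bis P6·P5 via (70.71,3.66): [(80.9375, 19.6875) (70.4021, 9.9813) (70.8882, 0) (92, 0) (92, 19.8605)]  |A|=372.6098
8. ⊥bis P6·P7 via (58.555,11.165): [(80.9375, 19.6875) (70.4021, 9.9813) (70.8882, 0) (92, 0) (92, 19.8605)]  |A|=372.6098
9. ⊥bis P6·P8 via (50.01,11.78): [(80.9375, 19.6875) (70.4021, 9.9813) (70.8882, 0) (92, 0) (92, 19.8605)]  |A|=372.6098
10. canonical 5-gon: [(80.9375, 19.6875) (70.4021, 9.9813) (70.8882, 0) (92, 0) (92, 19.8605)]
11. shoelace: 372.6098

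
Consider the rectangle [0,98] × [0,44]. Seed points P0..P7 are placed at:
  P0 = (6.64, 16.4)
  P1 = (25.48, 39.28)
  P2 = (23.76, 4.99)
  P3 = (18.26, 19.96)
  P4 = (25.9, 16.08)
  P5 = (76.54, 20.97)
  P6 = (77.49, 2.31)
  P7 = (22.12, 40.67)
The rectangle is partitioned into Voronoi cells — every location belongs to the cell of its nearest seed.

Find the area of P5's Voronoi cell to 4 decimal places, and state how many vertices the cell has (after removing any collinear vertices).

1. box [0,98]×[0,44]: [(0, 0) (98, 0) (98, 44) (0, 44)]
2. ⊥bis P5·P0 via (41.59,18.685): [(42.8116, 0) (98, 0) (98, 44) (39.9349, 44)]  |A|=2491.5762
3. ⊥bis P5·P1 via (51.01,30.125): [(42.41, 6.1427) (42.8116, 0) (98, 0) (98, 44) (55.9855, 44)]  |A|=2187.7598
4. ⊥bis P5·P2 via (50.15,12.98): [(47.7291, 20.9758) (54.0799, 0) (98, 0) (98, 44) (55.9855, 44)]  |A|=2050.2633
5. ⊥bis P5·P3 via (47.4,20.465): [(47.7291, 20.9758) (54.0799, 0) (98, 0) (98, 44) (55.9855, 44)]  |A|=2050.2633
6. ⊥bis P5·P4 via (51.22,18.525): [(50.2929, 28.1254) (52.5073, 5.1942) (54.0799, 0) (98, 0) (98, 44) (55.9855, 44)]  |A|=2012.9519
7. ⊥bis P5·P6 via (77.015,11.64): [(50.2929, 28.1254) (52.0078, 10.3669) (98, 12.7084) (98, 44) (55.9855, 44)]  |A|=1490.2822
8. ⊥bis P5·P7 via (49.33,30.82): [(50.2929, 28.1254) (52.0078, 10.3669) (98, 12.7084) (98, 44) (55.9855, 44)]  |A|=1490.2822
9. canonical 5-gon: [(50.2929, 28.1254) (52.0078, 10.3669) (98, 12.7084) (98, 44) (55.9855, 44)]
10. shoelace: 1490.2822

Area of P5's cell: 1490.2822 (5 vertices)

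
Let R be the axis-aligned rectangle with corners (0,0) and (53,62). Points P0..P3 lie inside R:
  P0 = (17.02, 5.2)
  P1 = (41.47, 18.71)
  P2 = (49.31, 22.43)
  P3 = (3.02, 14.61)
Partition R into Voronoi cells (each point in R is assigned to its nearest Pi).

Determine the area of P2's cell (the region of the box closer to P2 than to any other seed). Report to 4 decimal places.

Area of P2's cell: 783.5257

1. box [0,53]×[0,62]: [(0, 0) (53, 0) (53, 62) (0, 62)]
2. ⊥bis P2·P0 via (33.165,13.815): [(40.5367, 0) (53, 0) (53, 62) (7.4534, 62)]  |A|=1798.3066
3. ⊥bis P2·P1 via (45.39,20.57): [(53, 4.5317) (53, 62) (25.7319, 62)]  |A|=783.5257
4. ⊥bis P2·P3 via (26.165,18.52): [(53, 4.5317) (53, 62) (25.7319, 62)]  |A|=783.5257
5. canonical 3-gon: [(53, 4.5317) (53, 62) (25.7319, 62)]
6. shoelace: 783.5257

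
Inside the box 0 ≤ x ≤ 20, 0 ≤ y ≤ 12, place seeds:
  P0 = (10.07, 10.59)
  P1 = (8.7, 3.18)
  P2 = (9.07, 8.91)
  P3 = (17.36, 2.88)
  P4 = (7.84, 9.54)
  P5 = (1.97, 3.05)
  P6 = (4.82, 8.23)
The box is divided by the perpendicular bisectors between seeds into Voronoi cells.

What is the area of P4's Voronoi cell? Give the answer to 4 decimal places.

Area of P4's cell: 10.9701

1. box [0,20]×[0,12]: [(0, 0) (20, 0) (20, 12) (0, 12)]
2. ⊥bis P4·P0 via (8.955,10.065): [(0, 0) (13.6941, 0) (8.0439, 12) (0, 12)]  |A|=130.4282
3. ⊥bis P4·P1 via (8.27,6.36): [(0, 5.2417) (10.5541, 6.6689) (8.0439, 12) (0, 12)]  |A|=57.1053
4. ⊥bis P4·P2 via (8.455,9.225): [(0, 5.2417) (6.8921, 6.1737) (8.9216, 10.136) (8.0439, 12) (0, 12)]  |A|=50.3529
5. ⊥bis P4·P3 via (12.6,6.21): [(0, 5.2417) (6.8921, 6.1737) (8.9216, 10.136) (8.0439, 12) (0, 12)]  |A|=50.3529
6. ⊥bis P4·P5 via (4.905,6.295): [(0, 10.7314) (5.2801, 5.9557) (6.8921, 6.1737) (8.9216, 10.136) (8.0439, 12) (0, 12)]  |A|=35.8598
7. ⊥bis P4·P6 via (6.33,8.885): [(7.2246, 6.8227) (8.9216, 10.136) (8.0439, 12) (4.9788, 12)]  |A|=10.9701
8. canonical 4-gon: [(7.2246, 6.8227) (8.9216, 10.136) (8.0439, 12) (4.9788, 12)]
9. shoelace: 10.9701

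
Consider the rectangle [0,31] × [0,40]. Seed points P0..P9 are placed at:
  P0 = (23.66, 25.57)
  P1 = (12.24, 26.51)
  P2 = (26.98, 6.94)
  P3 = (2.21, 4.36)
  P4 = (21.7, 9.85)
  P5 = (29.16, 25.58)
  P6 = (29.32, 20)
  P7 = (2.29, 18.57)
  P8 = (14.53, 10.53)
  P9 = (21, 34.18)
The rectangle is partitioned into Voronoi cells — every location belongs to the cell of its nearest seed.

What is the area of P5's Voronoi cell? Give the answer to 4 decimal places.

1. box [0,31]×[0,40]: [(0, 0) (31, 0) (31, 40) (0, 40)]
2. ⊥bis P5·P0 via (26.41,25.575): [(26.4565, 0) (31, 0) (31, 40) (26.3838, 40)]  |A|=183.1945
3. ⊥bis P5·P1 via (20.7,26.045): [(26.4565, 0) (31, 0) (31, 40) (26.3838, 40)]  |A|=183.1945
4. ⊥bis P5·P2 via (28.07,16.26): [(26.4266, 16.4522) (31, 15.9173) (31, 40) (26.3838, 40)]  |A|=109.421
5. ⊥bis P5·P3 via (15.685,14.97): [(26.4266, 16.4522) (31, 15.9173) (31, 40) (26.3838, 40)]  |A|=109.421
6. ⊥bis P5·P4 via (25.43,17.715): [(26.4251, 17.243) (28.6381, 16.1936) (31, 15.9173) (31, 40) (26.3838, 40)]  |A|=108.5467
7. ⊥bis P5·P6 via (29.24,22.79): [(26.4152, 22.709) (31, 22.8405) (31, 40) (26.3838, 40)]  |A|=79.246
8. ⊥bis P5·P7 via (15.725,22.075): [(26.4152, 22.709) (31, 22.8405) (31, 40) (26.3838, 40)]  |A|=79.246
9. ⊥bis P5·P8 via (21.845,18.055): [(26.4152, 22.709) (31, 22.8405) (31, 40) (26.3838, 40)]  |A|=79.246
10. ⊥bis P5·P9 via (25.08,29.88): [(26.3999, 31.1324) (26.4152, 22.709) (31, 22.8405) (31, 35.4971)]  |A|=48.4216
11. canonical 4-gon: [(26.3999, 31.1324) (26.4152, 22.709) (31, 22.8405) (31, 35.4971)]
12. shoelace: 48.4216

Area of P5's cell: 48.4216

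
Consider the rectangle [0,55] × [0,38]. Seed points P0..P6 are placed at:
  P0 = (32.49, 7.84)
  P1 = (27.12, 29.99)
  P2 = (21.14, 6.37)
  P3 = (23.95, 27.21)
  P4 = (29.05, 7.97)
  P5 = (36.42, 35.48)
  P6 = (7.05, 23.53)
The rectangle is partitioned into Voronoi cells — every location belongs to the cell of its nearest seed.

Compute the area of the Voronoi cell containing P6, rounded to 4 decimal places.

Area of P6's cell: 428.5909

1. box [0,55]×[0,38]: [(0, 0) (55, 0) (55, 38) (0, 38)]
2. ⊥bis P6·P0 via (19.77,15.685): [(0, 0) (10.0964, 0) (33.5327, 38) (0, 38)]  |A|=828.9514
3. ⊥bis P6·P1 via (17.085,26.76): [(0, 0) (10.0964, 0) (20.3481, 16.6223) (13.4671, 38) (0, 38)]  |A|=614.4738
4. ⊥bis P6·P2 via (14.095,14.95): [(0, 3.3767) (19.4667, 19.3606) (13.4671, 38) (0, 38)]  |A|=462.5098
5. ⊥bis P6·P3 via (15.5,25.37): [(0, 3.3767) (17.2117, 17.5091) (12.7498, 38) (0, 38)]  |A|=428.5909
6. ⊥bis P6·P4 via (18.05,15.75): [(0, 3.3767) (17.2117, 17.5091) (12.7498, 38) (0, 38)]  |A|=428.5909
7. ⊥bis P6·P5 via (21.735,29.505): [(0, 3.3767) (17.2117, 17.5091) (12.7498, 38) (0, 38)]  |A|=428.5909
8. canonical 4-gon: [(0, 3.3767) (17.2117, 17.5091) (12.7498, 38) (0, 38)]
9. shoelace: 428.5909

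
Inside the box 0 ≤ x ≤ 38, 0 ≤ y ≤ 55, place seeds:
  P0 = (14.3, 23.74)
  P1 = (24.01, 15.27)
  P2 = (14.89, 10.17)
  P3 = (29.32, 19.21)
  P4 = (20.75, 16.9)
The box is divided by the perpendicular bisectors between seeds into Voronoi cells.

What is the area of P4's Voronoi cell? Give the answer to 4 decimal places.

Area of P4's cell: 68.6752

1. box [0,38]×[0,55]: [(0, 0) (38, 0) (38, 55) (0, 55)]
2. ⊥bis P4·P0 via (17.525,20.32): [(0, 3.7942) (0, 0) (38, 0) (38, 39.6276)]  |A|=825.0142
3. ⊥bis P4·P1 via (22.38,16.085): [(30.7178, 32.7606) (0, 3.7942) (0, 0) (14.3375, 0)]  |A|=293.1275
4. ⊥bis P4·P2 via (17.82,13.535): [(20.1086, 11.5422) (30.7178, 32.7606) (13.9257, 16.9259)]  |A|=94.1539
5. ⊥bis P4·P3 via (25.035,18.055): [(20.1086, 11.5422) (24.4501, 20.2251) (23.0262, 25.5075) (13.9257, 16.9259)]  |A|=68.6752
6. canonical 4-gon: [(20.1086, 11.5422) (24.4501, 20.2251) (23.0262, 25.5075) (13.9257, 16.9259)]
7. shoelace: 68.6752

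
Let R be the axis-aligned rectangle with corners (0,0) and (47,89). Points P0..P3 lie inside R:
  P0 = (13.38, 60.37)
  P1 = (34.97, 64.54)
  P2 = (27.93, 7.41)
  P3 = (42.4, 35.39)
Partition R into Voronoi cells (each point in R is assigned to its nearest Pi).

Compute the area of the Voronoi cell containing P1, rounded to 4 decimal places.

1. box [0,47]×[0,89]: [(0, 0) (47, 0) (47, 89) (0, 89)]
2. ⊥bis P1·P0 via (24.175,62.455): [(36.2379, 0) (47, 0) (47, 89) (19.048, 89)]  |A|=1722.7803
3. ⊥bis P1·P2 via (31.45,35.975): [(29.2368, 36.2477) (47, 34.0588) (47, 89) (19.048, 89)]  |A|=1225.2322
4. ⊥bis P1·P3 via (38.685,49.965): [(27.155, 47.0261) (47, 52.0844) (47, 89) (19.048, 89)]  |A|=952.9223
5. canonical 4-gon: [(27.155, 47.0261) (47, 52.0844) (47, 89) (19.048, 89)]
6. shoelace: 952.9223

Area of P1's cell: 952.9223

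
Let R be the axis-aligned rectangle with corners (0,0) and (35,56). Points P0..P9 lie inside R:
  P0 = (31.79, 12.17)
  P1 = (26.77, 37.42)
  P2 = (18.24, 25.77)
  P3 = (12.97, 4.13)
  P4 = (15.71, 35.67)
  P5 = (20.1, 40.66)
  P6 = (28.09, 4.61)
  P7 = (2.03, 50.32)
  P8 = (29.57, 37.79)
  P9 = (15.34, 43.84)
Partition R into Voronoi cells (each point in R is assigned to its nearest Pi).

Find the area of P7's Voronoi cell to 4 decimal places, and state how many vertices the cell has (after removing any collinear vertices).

1. box [0,35]×[0,56]: [(0, 0) (35, 0) (35, 56) (0, 56)]
2. ⊥bis P7·P0 via (16.91,31.245): [(0, 18.0539) (35, 45.3566) (35, 56) (0, 56)]  |A|=850.3164
3. ⊥bis P7·P1 via (14.4,43.87): [(0, 18.0539) (1.5826, 19.2884) (20.7249, 56) (0, 56)]  |A|=410.448
4. ⊥bis P7·P2 via (10.135,38.045): [(0, 31.353) (12.0073, 39.2813) (20.7249, 56) (0, 56)]  |A|=321.2189
5. ⊥bis P7·P3 via (7.5,27.225): [(0, 31.353) (12.0073, 39.2813) (20.7249, 56) (0, 56)]  |A|=321.2189
6. ⊥bis P7·P4 via (8.87,42.995): [(0, 34.7123) (18.7584, 52.2287) (20.7249, 56) (0, 56)]  |A|=238.7417
7. ⊥bis P7·P5 via (11.065,45.49): [(0, 34.7123) (10.5896, 44.6008) (16.6835, 56) (0, 56)]  |A|=207.8041
8. ⊥bis P7·P6 via (15.06,27.465): [(0, 34.7123) (10.5896, 44.6008) (16.6835, 56) (0, 56)]  |A|=207.8041
9. ⊥bis P7·P8 via (15.8,44.055): [(0, 34.7123) (10.5896, 44.6008) (16.6835, 56) (0, 56)]  |A|=207.8041
10. ⊥bis P7·P9 via (8.685,47.08): [(0, 34.7123) (4.8842, 39.2731) (13.0277, 56) (0, 56)]  |A|=160.9433
11. canonical 4-gon: [(0, 34.7123) (4.8842, 39.2731) (13.0277, 56) (0, 56)]
12. shoelace: 160.9433

Area of P7's cell: 160.9433 (4 vertices)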